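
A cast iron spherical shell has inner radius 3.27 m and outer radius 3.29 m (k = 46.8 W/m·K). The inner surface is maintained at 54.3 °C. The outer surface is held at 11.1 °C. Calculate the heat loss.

Q = 4πk·ΔT/(1/r₁ − 1/r₂) = 4π × 46.8 × 43.2 / (1/3.27 − 1/3.29) = 1.37×10^7 W

Q = 13700 kW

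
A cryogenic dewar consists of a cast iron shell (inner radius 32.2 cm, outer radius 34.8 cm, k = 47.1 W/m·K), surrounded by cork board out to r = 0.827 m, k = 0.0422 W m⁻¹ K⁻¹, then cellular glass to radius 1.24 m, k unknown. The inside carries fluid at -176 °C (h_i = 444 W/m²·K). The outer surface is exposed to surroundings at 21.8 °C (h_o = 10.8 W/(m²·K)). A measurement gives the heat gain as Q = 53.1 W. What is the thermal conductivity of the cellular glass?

k = 0.0553 W/m·K

ΣR = ΔT/Q = |-176 − 21.8|/53.1 = 3.725 K/W
Known resistances:
  R_conv,in = 1/(4πr²h) = 1/(4π·0.322²·444) = 0.001729 K/W
  R_cast iron = (1/0.322 − 1/0.348)/(4πk) = 0.2320/(4π·47.1) = 3.920×10^-4 K/W
  R_cork board = (1/0.348 − 1/0.827)/(4πk) = 1.664/(4π·0.0422) = 3.139 K/W
  R_conv,out = 1/(4πr²h) = 1/(4π·1.24²·10.8) = 0.004792 K/W
R_cellular glass = ΣR − ΣR_known = 3.725 − 3.146 = 0.5790 K/W
(1/r₁−1/r₂)/(4πk) = 0.5790 ⇒ k = 0.4027/(4π·0.5790) = 0.0553 W/m·K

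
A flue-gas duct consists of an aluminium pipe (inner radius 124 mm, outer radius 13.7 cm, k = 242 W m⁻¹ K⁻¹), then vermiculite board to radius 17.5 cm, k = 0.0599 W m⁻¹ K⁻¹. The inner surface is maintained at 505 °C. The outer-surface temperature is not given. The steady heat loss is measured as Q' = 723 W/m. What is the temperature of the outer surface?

Sum the resistances:
  R'_aluminium = ln(0.137/0.124)/(2πk) = 0.09970/(2π·242) = 6.557×10^-5 m·K/W
  R'_vermiculite board = ln(0.175/0.137)/(2πk) = 0.2448/(2π·0.0599) = 0.6504 m·K/W
ΣR = 0.6505 m·K/W
ΔT = Q'·ΣR = 723 × 0.6505 = 470.3 K
Heat flows outward, so T_out = T_in − ΔT = 505 − 470.3 = 34.7 °C

T_out = 34.7 °C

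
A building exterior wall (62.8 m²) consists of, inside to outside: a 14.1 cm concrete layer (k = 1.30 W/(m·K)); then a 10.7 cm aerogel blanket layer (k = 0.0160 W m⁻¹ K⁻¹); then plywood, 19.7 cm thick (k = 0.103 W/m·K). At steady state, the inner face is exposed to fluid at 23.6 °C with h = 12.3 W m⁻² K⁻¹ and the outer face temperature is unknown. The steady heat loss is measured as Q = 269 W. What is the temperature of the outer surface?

Sum the resistances:
  R_conv,in = 1/(hA) = 1/(12.3·62.8) = 0.001295 K/W
  R_concrete = L/(kA) = 0.141/(1.30·62.8) = 0.001727 K/W
  R_aerogel blanket = L/(kA) = 0.107/(0.0160·62.8) = 0.1065 K/W
  R_plywood = L/(kA) = 0.197/(0.103·62.8) = 0.03046 K/W
ΣR = 0.1400 K/W
ΔT = Q·ΣR = 269 × 0.1400 = 37.66 K
Heat flows outward, so T_out = T_in − ΔT = 23.6 − 37.66 = -14.1 °C

T_out = -14.1 °C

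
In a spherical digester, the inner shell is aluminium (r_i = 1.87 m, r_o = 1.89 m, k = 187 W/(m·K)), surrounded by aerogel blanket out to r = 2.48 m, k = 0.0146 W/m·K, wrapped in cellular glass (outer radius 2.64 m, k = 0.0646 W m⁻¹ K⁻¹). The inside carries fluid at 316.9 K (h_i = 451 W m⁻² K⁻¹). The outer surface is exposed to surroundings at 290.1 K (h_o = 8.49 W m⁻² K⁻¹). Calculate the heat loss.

Treat each layer as a resistance in series:
  R_conv,in = 1/(4πr²h) = 1/(4π·1.87²·451) = 5.046×10^-5 K/W
  R_aluminium = (1/1.87 − 1/1.89)/(4πk) = 0.005659/(4π·187) = 2.408×10^-6 K/W
  R_aerogel blanket = (1/1.89 − 1/2.48)/(4πk) = 0.1259/(4π·0.0146) = 0.6861 K/W
  R_cellular glass = (1/2.48 − 1/2.64)/(4πk) = 0.02444/(4π·0.0646) = 0.03010 K/W
  R_conv,out = 1/(4πr²h) = 1/(4π·2.64²·8.49) = 0.001345 K/W
ΣR = 5.046×10^-5 + 2.408×10^-6 + 0.6861 + 0.03010 + 0.001345 = 0.7176 K/W
Q = ΔT/ΣR = (316.9 K − 290.1 K)/0.7176 = 37.3 W

Q = 37.3 W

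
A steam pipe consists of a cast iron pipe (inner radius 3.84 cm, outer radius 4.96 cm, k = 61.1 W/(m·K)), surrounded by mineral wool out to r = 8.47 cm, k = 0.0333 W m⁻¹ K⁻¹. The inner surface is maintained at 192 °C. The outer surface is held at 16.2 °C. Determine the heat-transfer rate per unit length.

Series thermal resistances, inner to outer:
  R'_cast iron = ln(0.0496/0.0384)/(2πk) = 0.2559/(2π·61.1) = 6.667×10^-4 m·K/W
  R'_mineral wool = ln(0.0847/0.0496)/(2πk) = 0.5351/(2π·0.0333) = 2.558 m·K/W
ΣR = 6.667×10^-4 + 2.558 = 2.559 m·K/W
Q' = ΔT/ΣR = (192 °C − 16.2 °C)/2.559 = 68.7 W/m

Q' = 68.7 W/m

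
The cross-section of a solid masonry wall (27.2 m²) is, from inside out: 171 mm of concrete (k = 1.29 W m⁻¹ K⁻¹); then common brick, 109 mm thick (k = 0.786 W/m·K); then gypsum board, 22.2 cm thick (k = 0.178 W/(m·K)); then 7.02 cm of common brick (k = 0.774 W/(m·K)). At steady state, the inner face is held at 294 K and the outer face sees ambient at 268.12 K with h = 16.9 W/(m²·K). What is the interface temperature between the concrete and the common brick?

T = 291.9 K

Resistance network (inner→outer):
  R_concrete = L/(kA) = 0.171/(1.29·27.2) = 0.004873 K/W
  R_common brick = L/(kA) = 0.109/(0.786·27.2) = 0.005098 K/W
  R_gypsum board = L/(kA) = 0.222/(0.178·27.2) = 0.04585 K/W
  R_common brick = L/(kA) = 0.0702/(0.774·27.2) = 0.003334 K/W
  R_conv,out = 1/(hA) = 1/(16.9·27.2) = 0.002175 K/W
ΣR = 0.004873 + 0.005098 + 0.04585 + 0.003334 + 0.002175 = 0.06133 K/W
Q = ΔT/ΣR = (294 K − 268.12 K)/0.06133 = 422.0 W
From the inner boundary to the concrete/common brick interface, ΣR_partial = 0.004873 K/W.
T_interface = T_in − Q·ΣR_partial = 294 K − (422.0)(0.004873) = 291.9 K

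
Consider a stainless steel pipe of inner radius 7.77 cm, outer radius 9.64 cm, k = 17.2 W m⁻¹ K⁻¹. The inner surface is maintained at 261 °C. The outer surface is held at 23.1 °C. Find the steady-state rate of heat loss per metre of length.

Q' = 2πk·ΔT/ln(r₂/r₁) = 2π × 17.2 × 237.9 / ln(0.0964/0.0777) = 1.19×10^5 W/m

Q' = 1.19×10^5 W/m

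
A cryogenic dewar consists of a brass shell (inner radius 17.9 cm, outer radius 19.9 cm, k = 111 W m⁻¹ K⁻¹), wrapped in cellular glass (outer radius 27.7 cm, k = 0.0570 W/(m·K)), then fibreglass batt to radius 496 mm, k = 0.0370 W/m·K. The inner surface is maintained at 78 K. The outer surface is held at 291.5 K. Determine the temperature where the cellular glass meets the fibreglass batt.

Series thermal resistances, inner to outer:
  R_brass = (1/0.179 − 1/0.199)/(4πk) = 0.5615/(4π·111) = 4.025×10^-4 K/W
  R_cellular glass = (1/0.199 − 1/0.277)/(4πk) = 1.415/(4π·0.0570) = 1.976 K/W
  R_fibreglass batt = (1/0.277 − 1/0.496)/(4πk) = 1.594/(4π·0.0370) = 3.428 K/W
ΣR = 4.025×10^-4 + 1.976 + 3.428 = 5.404 K/W
Q = ΔT/ΣR = (78 K − 291.5 K)/5.404 = -39.51 W
From the inner boundary to the cellular glass/fibreglass batt interface, ΣR_partial = 1.976 K/W.
T_interface = T_in − Q·ΣR_partial = 78 K − (-39.51)(1.976) = 156 K

T = 156 K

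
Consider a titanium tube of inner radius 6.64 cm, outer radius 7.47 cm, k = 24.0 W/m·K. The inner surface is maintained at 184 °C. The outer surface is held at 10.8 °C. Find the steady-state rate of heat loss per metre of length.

Q' = 2.22×10^5 W/m

Q' = 2πk·ΔT/ln(r₂/r₁) = 2π × 24.0 × 173.2 / ln(0.0747/0.0664) = 2.22×10^5 W/m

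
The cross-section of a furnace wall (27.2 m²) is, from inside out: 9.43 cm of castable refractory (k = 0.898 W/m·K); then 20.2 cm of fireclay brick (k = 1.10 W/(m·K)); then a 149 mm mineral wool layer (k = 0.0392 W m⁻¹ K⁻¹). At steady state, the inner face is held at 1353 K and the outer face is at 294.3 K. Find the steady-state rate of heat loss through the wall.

Resistance network (inner→outer):
  R_castable refractory = L/(kA) = 0.0943/(0.898·27.2) = 0.003861 K/W
  R_fireclay brick = L/(kA) = 0.202/(1.10·27.2) = 0.006751 K/W
  R_mineral wool = L/(kA) = 0.149/(0.0392·27.2) = 0.1397 K/W
ΣR = 0.003861 + 0.006751 + 0.1397 = 0.1503 K/W
Q = ΔT/ΣR = (1353 K − 294.3 K)/0.1503 = 7040 W

Q = 7040 W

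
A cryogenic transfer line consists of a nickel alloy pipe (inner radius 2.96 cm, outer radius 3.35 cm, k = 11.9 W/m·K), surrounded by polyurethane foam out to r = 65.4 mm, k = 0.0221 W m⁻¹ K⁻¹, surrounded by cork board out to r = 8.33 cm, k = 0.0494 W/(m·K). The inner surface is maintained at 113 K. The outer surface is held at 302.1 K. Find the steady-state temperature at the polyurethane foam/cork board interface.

Series thermal resistances, inner to outer:
  R'_nickel alloy = ln(0.0335/0.0296)/(2πk) = 0.1238/(2π·11.9) = 0.001655 m·K/W
  R'_polyurethane foam = ln(0.0654/0.0335)/(2πk) = 0.6690/(2π·0.0221) = 4.818 m·K/W
  R'_cork board = ln(0.0833/0.0654)/(2πk) = 0.2419/(2π·0.0494) = 0.7794 m·K/W
ΣR = 0.001655 + 4.818 + 0.7794 = 5.599 m·K/W
Q' = ΔT/ΣR = (113 K − 302.1 K)/5.599 = -33.77 W/m
From the inner boundary to the polyurethane foam/cork board interface, ΣR_partial = 4.820 m·K/W.
T_interface = T_in − Q'·ΣR_partial = 113 K − (-33.77)(4.820) = 275.8 K

T = 275.8 K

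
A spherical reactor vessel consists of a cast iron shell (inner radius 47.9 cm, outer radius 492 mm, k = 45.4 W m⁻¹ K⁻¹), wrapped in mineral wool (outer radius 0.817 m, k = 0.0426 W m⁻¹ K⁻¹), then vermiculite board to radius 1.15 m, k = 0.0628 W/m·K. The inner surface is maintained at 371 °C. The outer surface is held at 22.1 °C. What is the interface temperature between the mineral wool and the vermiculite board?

Resistance network (inner→outer):
  R_cast iron = (1/0.479 − 1/0.492)/(4πk) = 0.05516/(4π·45.4) = 9.669×10^-5 K/W
  R_mineral wool = (1/0.492 − 1/0.817)/(4πk) = 0.8085/(4π·0.0426) = 1.510 K/W
  R_vermiculite board = (1/0.817 − 1/1.15)/(4πk) = 0.3544/(4π·0.0628) = 0.4491 K/W
ΣR = 9.669×10^-5 + 1.510 + 0.4491 = 1.959 K/W
Q = ΔT/ΣR = (371 °C − 22.1 °C)/1.959 = 178.1 W
From the inner boundary to the mineral wool/vermiculite board interface, ΣR_partial = 1.510 K/W.
T_interface = T_in − Q·ΣR_partial = 371 °C − (178.1)(1.510) = 102 °C

T = 102 °C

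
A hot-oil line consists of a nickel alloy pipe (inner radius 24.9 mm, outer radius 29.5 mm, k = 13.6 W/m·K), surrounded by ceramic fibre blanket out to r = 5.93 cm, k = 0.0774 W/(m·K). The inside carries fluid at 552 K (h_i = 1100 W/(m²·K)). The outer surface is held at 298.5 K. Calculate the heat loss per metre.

Q' = 176 W/m

Treat each layer as a resistance in series:
  R'_conv,in = 1/(2πr h) = 1/(2π·0.0249·1100) = 0.005811 m·K/W
  R'_nickel alloy = ln(0.0295/0.0249)/(2πk) = 0.1695/(2π·13.6) = 0.001984 m·K/W
  R'_ceramic fibre blanket = ln(0.0593/0.0295)/(2πk) = 0.6982/(2π·0.0774) = 1.436 m·K/W
ΣR = 0.005811 + 0.001984 + 1.436 = 1.444 m·K/W
Q' = ΔT/ΣR = (552 K − 298.5 K)/1.444 = 176 W/m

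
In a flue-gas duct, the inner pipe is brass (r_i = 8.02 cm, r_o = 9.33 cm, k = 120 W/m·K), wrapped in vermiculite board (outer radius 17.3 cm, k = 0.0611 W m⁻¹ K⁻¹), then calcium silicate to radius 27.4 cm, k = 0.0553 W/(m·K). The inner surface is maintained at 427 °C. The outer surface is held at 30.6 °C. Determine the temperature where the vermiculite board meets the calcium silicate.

T = 210 °C

Treat each layer as a resistance in series:
  R'_brass = ln(0.0933/0.0802)/(2πk) = 0.1513/(2π·120) = 2.007×10^-4 m·K/W
  R'_vermiculite board = ln(0.173/0.0933)/(2πk) = 0.6175/(2π·0.0611) = 1.608 m·K/W
  R'_calcium silicate = ln(0.274/0.173)/(2πk) = 0.4598/(2π·0.0553) = 1.323 m·K/W
ΣR = 2.007×10^-4 + 1.608 + 1.323 = 2.931 m·K/W
Q' = ΔT/ΣR = (427 °C − 30.6 °C)/2.931 = 135.2 W/m
From the inner boundary to the vermiculite board/calcium silicate interface, ΣR_partial = 1.608 m·K/W.
T_interface = T_in − Q'·ΣR_partial = 427 °C − (135.2)(1.608) = 210 °C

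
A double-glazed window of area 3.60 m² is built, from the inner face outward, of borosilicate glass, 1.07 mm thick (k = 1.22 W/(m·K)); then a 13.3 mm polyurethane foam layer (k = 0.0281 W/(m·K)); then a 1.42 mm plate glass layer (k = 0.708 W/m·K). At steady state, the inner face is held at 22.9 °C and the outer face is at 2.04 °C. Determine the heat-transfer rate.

Q = 158 W

Series thermal resistances, inner to outer:
  R_borosilicate glass = L/(kA) = 0.00107/(1.22·3.60) = 2.436×10^-4 K/W
  R_polyurethane foam = L/(kA) = 0.0133/(0.0281·3.60) = 0.1315 K/W
  R_plate glass = L/(kA) = 0.00142/(0.708·3.60) = 5.571×10^-4 K/W
ΣR = 2.436×10^-4 + 0.1315 + 5.571×10^-4 = 0.1323 K/W
Q = ΔT/ΣR = (22.9 °C − 2.04 °C)/0.1323 = 158 W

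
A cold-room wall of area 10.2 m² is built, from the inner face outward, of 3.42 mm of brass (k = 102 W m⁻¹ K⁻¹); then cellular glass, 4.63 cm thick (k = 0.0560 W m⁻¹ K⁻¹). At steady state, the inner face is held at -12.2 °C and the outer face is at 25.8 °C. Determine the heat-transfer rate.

Q = 469 W

Treat each layer as a resistance in series:
  R_brass = L/(kA) = 0.00342/(102·10.2) = 3.287×10^-6 K/W
  R_cellular glass = L/(kA) = 0.0463/(0.0560·10.2) = 0.08106 K/W
ΣR = 3.287×10^-6 + 0.08106 = 0.08106 K/W
Q = ΔT/ΣR = (-12.2 °C − 25.8 °C)/0.08106 = -469 W
(Negative Q ⇒ heat flows inward; heat gain = 469 W.)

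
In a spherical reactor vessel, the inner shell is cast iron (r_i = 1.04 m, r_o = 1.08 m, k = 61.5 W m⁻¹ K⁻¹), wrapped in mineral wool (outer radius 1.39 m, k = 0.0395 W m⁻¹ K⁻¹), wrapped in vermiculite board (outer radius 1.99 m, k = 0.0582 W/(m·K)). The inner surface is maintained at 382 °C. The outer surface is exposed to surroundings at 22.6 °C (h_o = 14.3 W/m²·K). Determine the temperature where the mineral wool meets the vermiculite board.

T = 173 °C

Series thermal resistances, inner to outer:
  R_cast iron = (1/1.04 − 1/1.08)/(4πk) = 0.03561/(4π·61.5) = 4.608×10^-5 K/W
  R_mineral wool = (1/1.08 − 1/1.39)/(4πk) = 0.2065/(4π·0.0395) = 0.4160 K/W
  R_vermiculite board = (1/1.39 − 1/1.99)/(4πk) = 0.2169/(4π·0.0582) = 0.2966 K/W
  R_conv,out = 1/(4πr²h) = 1/(4π·1.99²·14.3) = 0.001405 K/W
ΣR = 4.608×10^-5 + 0.4160 + 0.2966 + 0.001405 = 0.7141 K/W
Q = ΔT/ΣR = (382 °C − 22.6 °C)/0.7141 = 503.3 W
From the inner boundary to the mineral wool/vermiculite board interface, ΣR_partial = 0.4160 K/W.
T_interface = T_in − Q·ΣR_partial = 382 °C − (503.3)(0.4160) = 173 °C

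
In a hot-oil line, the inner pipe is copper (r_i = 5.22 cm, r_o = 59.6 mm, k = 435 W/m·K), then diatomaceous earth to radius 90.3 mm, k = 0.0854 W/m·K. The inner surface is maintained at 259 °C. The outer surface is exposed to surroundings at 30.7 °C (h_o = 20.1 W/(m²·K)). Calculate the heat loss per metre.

Q' = 265 W/m

Resistance network (inner→outer):
  R'_copper = ln(0.0596/0.0522)/(2πk) = 0.1326/(2π·435) = 4.850×10^-5 m·K/W
  R'_diatomaceous earth = ln(0.0903/0.0596)/(2πk) = 0.4155/(2π·0.0854) = 0.7743 m·K/W
  R'_conv,out = 1/(2πr h) = 1/(2π·0.0903·20.1) = 0.08769 m·K/W
ΣR = 4.850×10^-5 + 0.7743 + 0.08769 = 0.8620 m·K/W
Q' = ΔT/ΣR = (259 °C − 30.7 °C)/0.8620 = 265 W/m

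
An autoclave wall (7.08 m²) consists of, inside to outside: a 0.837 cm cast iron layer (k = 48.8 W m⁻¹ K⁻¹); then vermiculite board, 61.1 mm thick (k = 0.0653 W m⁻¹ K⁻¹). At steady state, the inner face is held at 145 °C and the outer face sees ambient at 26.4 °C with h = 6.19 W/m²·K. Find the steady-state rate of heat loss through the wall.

Q = 765 W

Series thermal resistances, inner to outer:
  R_cast iron = L/(kA) = 0.00837/(48.8·7.08) = 2.423×10^-5 K/W
  R_vermiculite board = L/(kA) = 0.0611/(0.0653·7.08) = 0.1322 K/W
  R_conv,out = 1/(hA) = 1/(6.19·7.08) = 0.02282 K/W
ΣR = 2.423×10^-5 + 0.1322 + 0.02282 = 0.1550 K/W
Q = ΔT/ΣR = (145 °C − 26.4 °C)/0.1550 = 765 W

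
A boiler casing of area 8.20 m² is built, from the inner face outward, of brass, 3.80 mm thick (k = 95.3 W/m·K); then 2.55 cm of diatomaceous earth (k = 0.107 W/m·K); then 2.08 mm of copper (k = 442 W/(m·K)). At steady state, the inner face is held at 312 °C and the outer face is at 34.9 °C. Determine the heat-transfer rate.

Resistance network (inner→outer):
  R_brass = L/(kA) = 0.00380/(95.3·8.20) = 4.863×10^-6 K/W
  R_diatomaceous earth = L/(kA) = 0.0255/(0.107·8.20) = 0.02906 K/W
  R_copper = L/(kA) = 0.00208/(442·8.20) = 5.739×10^-7 K/W
ΣR = 4.863×10^-6 + 0.02906 + 5.739×10^-7 = 0.02907 K/W
Q = ΔT/ΣR = (312 °C − 34.9 °C)/0.02907 = 9530 W

Q = 9.53 kW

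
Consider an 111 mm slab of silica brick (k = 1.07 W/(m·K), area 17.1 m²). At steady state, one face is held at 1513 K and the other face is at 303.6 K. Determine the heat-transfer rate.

Q = 199 kW

Q = kA·ΔT/L = 1.07 × 17.1 × |1513 K − 303.6 K| / 0.111 = 1.99×10^5 W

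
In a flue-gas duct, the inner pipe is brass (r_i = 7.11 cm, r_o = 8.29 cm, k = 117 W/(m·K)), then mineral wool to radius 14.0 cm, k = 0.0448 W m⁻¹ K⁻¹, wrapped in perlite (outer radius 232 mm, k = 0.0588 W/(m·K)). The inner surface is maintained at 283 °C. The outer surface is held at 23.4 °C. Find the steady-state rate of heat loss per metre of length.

Q' = 80.4 W/m

Resistance network (inner→outer):
  R'_brass = ln(0.0829/0.0711)/(2πk) = 0.1535/(2π·117) = 2.089×10^-4 m·K/W
  R'_mineral wool = ln(0.140/0.0829)/(2πk) = 0.5240/(2π·0.0448) = 1.862 m·K/W
  R'_perlite = ln(0.232/0.140)/(2πk) = 0.5051/(2π·0.0588) = 1.367 m·K/W
ΣR = 2.089×10^-4 + 1.862 + 1.367 = 3.229 m·K/W
Q' = ΔT/ΣR = (283 °C − 23.4 °C)/3.229 = 80.4 W/m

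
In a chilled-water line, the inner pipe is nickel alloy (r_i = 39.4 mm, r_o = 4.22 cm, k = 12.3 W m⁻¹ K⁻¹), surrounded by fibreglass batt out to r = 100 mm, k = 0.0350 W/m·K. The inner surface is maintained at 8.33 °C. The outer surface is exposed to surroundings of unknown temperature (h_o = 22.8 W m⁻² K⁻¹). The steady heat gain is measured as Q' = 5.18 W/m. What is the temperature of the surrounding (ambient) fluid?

Sum the resistances:
  R'_nickel alloy = ln(0.0422/0.0394)/(2πk) = 0.06865/(2π·12.3) = 8.883×10^-4 m·K/W
  R'_fibreglass batt = ln(0.100/0.0422)/(2πk) = 0.8627/(2π·0.0350) = 3.923 m·K/W
  R'_conv,out = 1/(2πr h) = 1/(2π·0.100·22.8) = 0.06980 m·K/W
ΣR = 3.994 m·K/W
ΔT = Q'·ΣR = 5.18 × 3.994 = 20.69 K
Heat flows inward, so T_out = T_in + ΔT = 8.33 + 20.69 = 29.0 °C

T_out = 29.0 °C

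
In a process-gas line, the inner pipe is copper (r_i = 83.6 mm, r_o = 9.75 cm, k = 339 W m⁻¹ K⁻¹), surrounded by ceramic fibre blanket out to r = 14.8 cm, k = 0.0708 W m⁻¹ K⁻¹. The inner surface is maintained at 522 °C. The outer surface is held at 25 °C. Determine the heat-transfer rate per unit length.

Series thermal resistances, inner to outer:
  R'_copper = ln(0.0975/0.0836)/(2πk) = 0.1538/(2π·339) = 7.221×10^-5 m·K/W
  R'_ceramic fibre blanket = ln(0.148/0.0975)/(2πk) = 0.4174/(2π·0.0708) = 0.9382 m·K/W
ΣR = 7.221×10^-5 + 0.9382 = 0.9383 m·K/W
Q' = ΔT/ΣR = (522 °C − 25 °C)/0.9383 = 530 W/m

Q' = 530 W/m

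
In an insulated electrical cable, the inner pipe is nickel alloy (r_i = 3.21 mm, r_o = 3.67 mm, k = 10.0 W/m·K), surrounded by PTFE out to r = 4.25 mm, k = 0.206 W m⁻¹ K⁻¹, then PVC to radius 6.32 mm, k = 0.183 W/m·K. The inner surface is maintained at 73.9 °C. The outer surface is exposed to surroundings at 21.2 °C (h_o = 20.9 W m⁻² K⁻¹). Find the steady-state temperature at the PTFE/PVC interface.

T = 70.2 °C

Series thermal resistances, inner to outer:
  R'_nickel alloy = ln(0.00367/0.00321)/(2πk) = 0.1339/(2π·10.0) = 0.002131 m·K/W
  R'_PTFE = ln(0.00425/0.00367)/(2πk) = 0.1467/(2π·0.206) = 0.1134 m·K/W
  R'_PVC = ln(0.00632/0.00425)/(2πk) = 0.3968/(2π·0.183) = 0.3451 m·K/W
  R'_conv,out = 1/(2πr h) = 1/(2π·0.00632·20.9) = 1.205 m·K/W
ΣR = 0.002131 + 0.1134 + 0.3451 + 1.205 = 1.666 m·K/W
Q' = ΔT/ΣR = (73.9 °C − 21.2 °C)/1.666 = 31.63 W/m
From the inner boundary to the PTFE/PVC interface, ΣR_partial = 0.1155 m·K/W.
T_interface = T_in − Q'·ΣR_partial = 73.9 °C − (31.63)(0.1155) = 70.2 °C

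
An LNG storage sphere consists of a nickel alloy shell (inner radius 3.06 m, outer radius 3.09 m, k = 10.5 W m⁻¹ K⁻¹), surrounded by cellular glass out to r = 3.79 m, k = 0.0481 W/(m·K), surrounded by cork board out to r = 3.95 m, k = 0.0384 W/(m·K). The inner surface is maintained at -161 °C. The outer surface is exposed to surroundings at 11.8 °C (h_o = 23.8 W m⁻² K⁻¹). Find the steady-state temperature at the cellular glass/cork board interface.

Series thermal resistances, inner to outer:
  R_nickel alloy = (1/3.06 − 1/3.09)/(4πk) = 0.003173/(4π·10.5) = 2.405×10^-5 K/W
  R_cellular glass = (1/3.09 − 1/3.79)/(4πk) = 0.05977/(4π·0.0481) = 0.09889 K/W
  R_cork board = (1/3.79 − 1/3.95)/(4πk) = 0.01069/(4π·0.0384) = 0.02215 K/W
  R_conv,out = 1/(4πr²h) = 1/(4π·3.95²·23.8) = 2.143×10^-4 K/W
ΣR = 2.405×10^-5 + 0.09889 + 0.02215 + 2.143×10^-4 = 0.1213 K/W
Q = ΔT/ΣR = (-161 °C − 11.8 °C)/0.1213 = -1425 W
From the inner boundary to the cellular glass/cork board interface, ΣR_partial = 0.09891 K/W.
T_interface = T_in − Q·ΣR_partial = -161 °C − (-1425)(0.09891) = -20.1 °C

T = -20.1 °C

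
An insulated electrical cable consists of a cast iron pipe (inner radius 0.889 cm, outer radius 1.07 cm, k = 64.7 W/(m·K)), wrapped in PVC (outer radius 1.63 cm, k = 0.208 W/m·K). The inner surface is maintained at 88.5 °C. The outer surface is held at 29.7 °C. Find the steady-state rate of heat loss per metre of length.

Q' = 182 W/m

Series thermal resistances, inner to outer:
  R'_cast iron = ln(0.0107/0.00889)/(2πk) = 0.1853/(2π·64.7) = 4.559×10^-4 m·K/W
  R'_PVC = ln(0.0163/0.0107)/(2πk) = 0.4209/(2π·0.208) = 0.3221 m·K/W
ΣR = 4.559×10^-4 + 0.3221 = 0.3226 m·K/W
Q' = ΔT/ΣR = (88.5 °C − 29.7 °C)/0.3226 = 182 W/m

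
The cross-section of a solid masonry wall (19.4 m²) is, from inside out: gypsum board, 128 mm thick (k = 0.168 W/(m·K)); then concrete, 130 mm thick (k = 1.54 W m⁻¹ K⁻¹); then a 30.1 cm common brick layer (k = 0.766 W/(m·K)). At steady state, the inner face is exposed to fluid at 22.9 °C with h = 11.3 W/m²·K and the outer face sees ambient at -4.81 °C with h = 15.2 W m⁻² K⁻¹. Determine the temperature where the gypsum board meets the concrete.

T = 5.99 °C

Resistance network (inner→outer):
  R_conv,in = 1/(hA) = 1/(11.3·19.4) = 0.004562 K/W
  R_gypsum board = L/(kA) = 0.128/(0.168·19.4) = 0.03927 K/W
  R_concrete = L/(kA) = 0.130/(1.54·19.4) = 0.004351 K/W
  R_common brick = L/(kA) = 0.301/(0.766·19.4) = 0.02026 K/W
  R_conv,out = 1/(hA) = 1/(15.2·19.4) = 0.003391 K/W
ΣR = 0.004562 + 0.03927 + 0.004351 + 0.02026 + 0.003391 = 0.07183 K/W
Q = ΔT/ΣR = (22.9 °C − -4.81 °C)/0.07183 = 385.8 W
From the inner boundary to the gypsum board/concrete interface, ΣR_partial = 0.04383 K/W.
T_interface = T_in − Q·ΣR_partial = 22.9 °C − (385.8)(0.04383) = 5.99 °C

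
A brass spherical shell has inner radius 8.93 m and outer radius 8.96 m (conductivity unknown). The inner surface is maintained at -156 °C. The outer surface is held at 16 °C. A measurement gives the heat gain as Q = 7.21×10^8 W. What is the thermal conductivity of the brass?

k = 125 W/m·K

ΣR = ΔT/Q = |-156 − 16|/7.21×10^8 = 2.386×10^-7 K/W
(1/r₁−1/r₂)/(4πk) = 2.386×10^-7 ⇒ k = 3.749×10^-4/(4π·2.386×10^-7) = 125 W/m·K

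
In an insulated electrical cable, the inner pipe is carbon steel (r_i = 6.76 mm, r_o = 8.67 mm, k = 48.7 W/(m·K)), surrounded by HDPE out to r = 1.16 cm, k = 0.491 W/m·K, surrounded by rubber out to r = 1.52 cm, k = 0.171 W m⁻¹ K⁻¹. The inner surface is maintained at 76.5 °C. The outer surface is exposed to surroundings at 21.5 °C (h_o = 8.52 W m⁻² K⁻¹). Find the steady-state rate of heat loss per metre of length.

Series thermal resistances, inner to outer:
  R'_carbon steel = ln(0.00867/0.00676)/(2πk) = 0.2488/(2π·48.7) = 8.132×10^-4 m·K/W
  R'_HDPE = ln(0.0116/0.00867)/(2πk) = 0.2911/(2π·0.491) = 0.09437 m·K/W
  R'_rubber = ln(0.0152/0.0116)/(2πk) = 0.2703/(2π·0.171) = 0.2516 m·K/W
  R'_conv,out = 1/(2πr h) = 1/(2π·0.0152·8.52) = 1.229 m·K/W
ΣR = 8.132×10^-4 + 0.09437 + 0.2516 + 1.229 = 1.576 m·K/W
Q' = ΔT/ΣR = (76.5 °C − 21.5 °C)/1.576 = 34.9 W/m

Q' = 34.9 W/m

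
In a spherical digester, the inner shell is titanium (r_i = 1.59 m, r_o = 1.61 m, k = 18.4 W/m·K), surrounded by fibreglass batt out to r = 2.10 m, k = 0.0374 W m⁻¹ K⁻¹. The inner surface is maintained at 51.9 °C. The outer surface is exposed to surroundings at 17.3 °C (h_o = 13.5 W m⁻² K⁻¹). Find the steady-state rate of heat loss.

Treat each layer as a resistance in series:
  R_titanium = (1/1.59 − 1/1.61)/(4πk) = 0.007813/(4π·18.4) = 3.379×10^-5 K/W
  R_fibreglass batt = (1/1.61 − 1/2.10)/(4πk) = 0.1449/(4π·0.0374) = 0.3084 K/W
  R_conv,out = 1/(4πr²h) = 1/(4π·2.10²·13.5) = 0.001337 K/W
ΣR = 3.379×10^-5 + 0.3084 + 0.001337 = 0.3098 K/W
Q = ΔT/ΣR = (51.9 °C − 17.3 °C)/0.3098 = 112 W

Q = 112 W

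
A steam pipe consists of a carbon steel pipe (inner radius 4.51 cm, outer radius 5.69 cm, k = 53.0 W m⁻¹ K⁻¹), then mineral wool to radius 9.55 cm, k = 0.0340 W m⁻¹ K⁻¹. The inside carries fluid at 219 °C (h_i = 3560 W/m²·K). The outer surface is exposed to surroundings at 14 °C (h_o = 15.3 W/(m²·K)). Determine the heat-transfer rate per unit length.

Q' = 80.9 W/m

Series thermal resistances, inner to outer:
  R'_conv,in = 1/(2πr h) = 1/(2π·0.0451·3560) = 9.913×10^-4 m·K/W
  R'_carbon steel = ln(0.0569/0.0451)/(2πk) = 0.2324/(2π·53.0) = 6.979×10^-4 m·K/W
  R'_mineral wool = ln(0.0955/0.0569)/(2πk) = 0.5178/(2π·0.0340) = 2.424 m·K/W
  R'_conv,out = 1/(2πr h) = 1/(2π·0.0955·15.3) = 0.1089 m·K/W
ΣR = 9.913×10^-4 + 6.979×10^-4 + 2.424 + 0.1089 = 2.535 m·K/W
Q' = ΔT/ΣR = (219 °C − 14 °C)/2.535 = 80.9 W/m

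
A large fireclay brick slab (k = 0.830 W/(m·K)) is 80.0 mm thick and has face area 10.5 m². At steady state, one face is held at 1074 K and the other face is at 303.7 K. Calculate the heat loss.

Q = 83.9 kW

Q = kA·ΔT/L = 0.830 × 10.5 × |1074 K − 303.7 K| / 0.0800 = 83900 W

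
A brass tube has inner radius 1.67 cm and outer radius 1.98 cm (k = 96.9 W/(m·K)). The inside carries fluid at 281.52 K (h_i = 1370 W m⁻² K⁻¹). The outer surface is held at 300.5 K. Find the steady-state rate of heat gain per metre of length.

Q' = 2620 W/m

Series thermal resistances, inner to outer:
  R'_conv,in = 1/(2πr h) = 1/(2π·0.0167·1370) = 0.006956 m·K/W
  R'_brass = ln(0.0198/0.0167)/(2πk) = 0.1703/(2π·96.9) = 2.797×10^-4 m·K/W
ΣR = 0.006956 + 2.797×10^-4 = 0.007236 m·K/W
Q' = ΔT/ΣR = (281.52 K − 300.5 K)/0.007236 = -2620 W/m
(Negative Q' ⇒ heat flows inward; heat gain = 2620 W/m.)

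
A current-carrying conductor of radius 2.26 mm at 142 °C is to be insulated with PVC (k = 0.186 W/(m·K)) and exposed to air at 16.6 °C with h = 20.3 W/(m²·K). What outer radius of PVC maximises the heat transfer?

r_cr = 0.916 cm

For a cylinder, r_cr = k_ins/h = 0.186/20.3 = 0.00916 m = 0.916 cm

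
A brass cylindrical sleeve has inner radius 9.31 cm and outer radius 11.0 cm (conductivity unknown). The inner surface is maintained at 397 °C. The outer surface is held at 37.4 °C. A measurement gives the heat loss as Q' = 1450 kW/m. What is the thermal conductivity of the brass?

k = 107 W/m·K

ΣR = ΔT/Q' = |397 − 37.4|/1.45×10^6 = 2.480×10^-4 m·K/W
ln(r₂/r₁)/(2πk) = 2.480×10^-4 ⇒ k = 0.1668/(2π·2.480×10^-4) = 107 W/m·K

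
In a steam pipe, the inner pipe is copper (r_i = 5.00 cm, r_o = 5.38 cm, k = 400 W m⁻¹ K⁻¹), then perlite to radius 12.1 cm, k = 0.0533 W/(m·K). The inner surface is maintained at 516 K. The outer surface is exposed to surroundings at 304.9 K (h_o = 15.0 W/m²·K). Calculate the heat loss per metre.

Treat each layer as a resistance in series:
  R'_copper = ln(0.0538/0.0500)/(2πk) = 0.07325/(2π·400) = 2.915×10^-5 m·K/W
  R'_perlite = ln(0.121/0.0538)/(2πk) = 0.8105/(2π·0.0533) = 2.420 m·K/W
  R'_conv,out = 1/(2πr h) = 1/(2π·0.121·15.0) = 0.08769 m·K/W
ΣR = 2.915×10^-5 + 2.420 + 0.08769 = 2.508 m·K/W
Q' = ΔT/ΣR = (516 K − 304.9 K)/2.508 = 84.2 W/m

Q' = 84.2 W/m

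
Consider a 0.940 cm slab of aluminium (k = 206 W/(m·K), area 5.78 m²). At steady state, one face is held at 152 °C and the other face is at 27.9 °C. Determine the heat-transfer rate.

Q = 15700 kW

Q = kA·ΔT/L = 206 × 5.78 × |152 °C − 27.9 °C| / 0.00940 = 1.57×10^7 W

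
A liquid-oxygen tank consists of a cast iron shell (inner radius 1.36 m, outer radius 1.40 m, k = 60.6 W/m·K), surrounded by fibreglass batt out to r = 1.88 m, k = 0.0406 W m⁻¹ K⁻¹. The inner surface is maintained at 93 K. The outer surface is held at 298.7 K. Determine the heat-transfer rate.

Q = 575 W

Treat each layer as a resistance in series:
  R_cast iron = (1/1.36 − 1/1.40)/(4πk) = 0.02101/(4π·60.6) = 2.759×10^-5 K/W
  R_fibreglass batt = (1/1.40 − 1/1.88)/(4πk) = 0.1824/(4π·0.0406) = 0.3575 K/W
ΣR = 2.759×10^-5 + 0.3575 = 0.3575 K/W
Q = ΔT/ΣR = (93 K − 298.7 K)/0.3575 = -575 W
(Negative Q ⇒ heat flows inward; heat gain = 575 W.)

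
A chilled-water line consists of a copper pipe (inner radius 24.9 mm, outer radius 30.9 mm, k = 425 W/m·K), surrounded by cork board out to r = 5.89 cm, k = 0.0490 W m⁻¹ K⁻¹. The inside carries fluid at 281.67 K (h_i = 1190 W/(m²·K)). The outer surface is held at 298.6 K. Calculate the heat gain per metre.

Q' = 8.06 W/m

Series thermal resistances, inner to outer:
  R'_conv,in = 1/(2πr h) = 1/(2π·0.0249·1190) = 0.005371 m·K/W
  R'_copper = ln(0.0309/0.0249)/(2πk) = 0.2159/(2π·425) = 8.085×10^-5 m·K/W
  R'_cork board = ln(0.0589/0.0309)/(2πk) = 0.6451/(2π·0.0490) = 2.095 m·K/W
ΣR = 0.005371 + 8.085×10^-5 + 2.095 = 2.100 m·K/W
Q' = ΔT/ΣR = (281.67 K − 298.6 K)/2.100 = -8.06 W/m
(Negative Q' ⇒ heat flows inward; heat gain = 8.06 W/m.)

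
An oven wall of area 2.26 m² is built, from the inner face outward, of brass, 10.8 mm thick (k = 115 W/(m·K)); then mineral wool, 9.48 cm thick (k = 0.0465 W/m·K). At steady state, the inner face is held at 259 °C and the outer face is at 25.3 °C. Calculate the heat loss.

Q = 259 W

Treat each layer as a resistance in series:
  R_brass = L/(kA) = 0.0108/(115·2.26) = 4.155×10^-5 K/W
  R_mineral wool = L/(kA) = 0.0948/(0.0465·2.26) = 0.9021 K/W
ΣR = 4.155×10^-5 + 0.9021 = 0.9021 K/W
Q = ΔT/ΣR = (259 °C − 25.3 °C)/0.9021 = 259 W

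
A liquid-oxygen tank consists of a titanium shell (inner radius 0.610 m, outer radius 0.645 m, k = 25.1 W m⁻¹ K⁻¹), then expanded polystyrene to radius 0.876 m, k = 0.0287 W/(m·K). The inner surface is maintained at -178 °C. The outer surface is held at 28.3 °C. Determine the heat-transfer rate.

Series thermal resistances, inner to outer:
  R_titanium = (1/0.610 − 1/0.645)/(4πk) = 0.08896/(4π·25.1) = 2.820×10^-4 K/W
  R_expanded polystyrene = (1/0.645 − 1/0.876)/(4πk) = 0.4088/(4π·0.0287) = 1.134 K/W
ΣR = 2.820×10^-4 + 1.134 = 1.134 K/W
Q = ΔT/ΣR = (-178 °C − 28.3 °C)/1.134 = -182 W
(Negative Q ⇒ heat flows inward; heat gain = 182 W.)

Q = 182 W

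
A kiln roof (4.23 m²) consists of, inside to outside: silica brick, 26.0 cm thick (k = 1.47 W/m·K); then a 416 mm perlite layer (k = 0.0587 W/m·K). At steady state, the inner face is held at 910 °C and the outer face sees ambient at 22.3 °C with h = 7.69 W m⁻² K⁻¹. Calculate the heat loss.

Q = 508 W

Treat each layer as a resistance in series:
  R_silica brick = L/(kA) = 0.260/(1.47·4.23) = 0.04181 K/W
  R_perlite = L/(kA) = 0.416/(0.0587·4.23) = 1.675 K/W
  R_conv,out = 1/(hA) = 1/(7.69·4.23) = 0.03074 K/W
ΣR = 0.04181 + 1.675 + 0.03074 = 1.748 K/W
Q = ΔT/ΣR = (910 °C − 22.3 °C)/1.748 = 508 W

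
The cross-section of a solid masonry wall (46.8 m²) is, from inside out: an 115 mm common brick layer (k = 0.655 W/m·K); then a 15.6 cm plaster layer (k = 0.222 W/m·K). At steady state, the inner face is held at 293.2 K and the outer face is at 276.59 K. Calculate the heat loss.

Q = 885 W

Treat each layer as a resistance in series:
  R_common brick = L/(kA) = 0.115/(0.655·46.8) = 0.003752 K/W
  R_plaster = L/(kA) = 0.156/(0.222·46.8) = 0.01502 K/W
ΣR = 0.003752 + 0.01502 = 0.01877 K/W
Q = ΔT/ΣR = (293.2 K − 276.59 K)/0.01877 = 885 W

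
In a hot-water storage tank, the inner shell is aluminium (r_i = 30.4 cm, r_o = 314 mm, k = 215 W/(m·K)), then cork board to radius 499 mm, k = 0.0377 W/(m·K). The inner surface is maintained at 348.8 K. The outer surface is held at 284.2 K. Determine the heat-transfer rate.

Treat each layer as a resistance in series:
  R_aluminium = (1/0.304 − 1/0.314)/(4πk) = 0.1048/(4π·215) = 3.877×10^-5 K/W
  R_cork board = (1/0.314 − 1/0.499)/(4πk) = 1.181/(4π·0.0377) = 2.492 K/W
ΣR = 3.877×10^-5 + 2.492 = 2.492 K/W
Q = ΔT/ΣR = (348.8 K − 284.2 K)/2.492 = 25.9 W

Q = 25.9 W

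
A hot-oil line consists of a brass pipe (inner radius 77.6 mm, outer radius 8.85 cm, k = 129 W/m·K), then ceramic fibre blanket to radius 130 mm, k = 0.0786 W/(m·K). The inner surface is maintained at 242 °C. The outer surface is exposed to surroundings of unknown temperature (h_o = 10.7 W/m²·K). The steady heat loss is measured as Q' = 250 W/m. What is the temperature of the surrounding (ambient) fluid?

Sum the resistances:
  R'_brass = ln(0.0885/0.0776)/(2πk) = 0.1314/(2π·129) = 1.622×10^-4 m·K/W
  R'_ceramic fibre blanket = ln(0.130/0.0885)/(2πk) = 0.3845/(2π·0.0786) = 0.7786 m·K/W
  R'_conv,out = 1/(2πr h) = 1/(2π·0.130·10.7) = 0.1144 m·K/W
ΣR = 0.8932 m·K/W
ΔT = Q'·ΣR = 250 × 0.8932 = 223.3 K
Heat flows outward, so T_out = T_in − ΔT = 242 − 223.3 = 18.7 °C

T_out = 18.7 °C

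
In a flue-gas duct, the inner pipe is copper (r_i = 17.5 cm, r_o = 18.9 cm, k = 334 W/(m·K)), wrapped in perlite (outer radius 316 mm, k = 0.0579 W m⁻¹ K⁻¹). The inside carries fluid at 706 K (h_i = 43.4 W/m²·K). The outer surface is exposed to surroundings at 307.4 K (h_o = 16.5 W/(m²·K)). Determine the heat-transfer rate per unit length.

Q' = 272 W/m

Resistance network (inner→outer):
  R'_conv,in = 1/(2πr h) = 1/(2π·0.175·43.4) = 0.02096 m·K/W
  R'_copper = ln(0.189/0.175)/(2πk) = 0.07696/(2π·334) = 3.667×10^-5 m·K/W
  R'_perlite = ln(0.316/0.189)/(2πk) = 0.5140/(2π·0.0579) = 1.413 m·K/W
  R'_conv,out = 1/(2πr h) = 1/(2π·0.316·16.5) = 0.03052 m·K/W
ΣR = 0.02096 + 3.667×10^-5 + 1.413 + 0.03052 = 1.465 m·K/W
Q' = ΔT/ΣR = (706 K − 307.4 K)/1.465 = 272 W/m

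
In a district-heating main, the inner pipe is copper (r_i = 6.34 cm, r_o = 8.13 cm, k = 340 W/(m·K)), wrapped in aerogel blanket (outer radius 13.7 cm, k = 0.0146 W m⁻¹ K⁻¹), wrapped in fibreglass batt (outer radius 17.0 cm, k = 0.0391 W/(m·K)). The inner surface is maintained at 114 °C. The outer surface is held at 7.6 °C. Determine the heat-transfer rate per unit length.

Q' = 16.2 W/m

Treat each layer as a resistance in series:
  R'_copper = ln(0.0813/0.0634)/(2πk) = 0.2487/(2π·340) = 1.164×10^-4 m·K/W
  R'_aerogel blanket = ln(0.137/0.0813)/(2πk) = 0.5218/(2π·0.0146) = 5.689 m·K/W
  R'_fibreglass batt = ln(0.170/0.137)/(2πk) = 0.2158/(2π·0.0391) = 0.8785 m·K/W
ΣR = 1.164×10^-4 + 5.689 + 0.8785 = 6.568 m·K/W
Q' = ΔT/ΣR = (114 °C − 7.6 °C)/6.568 = 16.2 W/m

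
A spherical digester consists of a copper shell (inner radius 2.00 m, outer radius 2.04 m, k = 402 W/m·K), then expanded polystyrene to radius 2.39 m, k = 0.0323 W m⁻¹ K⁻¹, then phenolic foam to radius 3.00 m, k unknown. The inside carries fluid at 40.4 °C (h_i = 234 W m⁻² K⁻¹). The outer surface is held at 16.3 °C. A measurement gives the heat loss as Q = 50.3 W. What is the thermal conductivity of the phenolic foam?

k = 0.0224 W/m·K

ΣR = ΔT/Q = |40.4 − 16.3|/50.3 = 0.4791 K/W
Known resistances:
  R_conv,in = 1/(4πr²h) = 1/(4π·2.00²·234) = 8.502×10^-5 K/W
  R_copper = (1/2.00 − 1/2.04)/(4πk) = 0.009804/(4π·402) = 1.941×10^-6 K/W
  R_expanded polystyrene = (1/2.04 − 1/2.39)/(4πk) = 0.07179/(4π·0.0323) = 0.1769 K/W
R_phenolic foam = ΣR − ΣR_known = 0.4791 − 0.1770 = 0.3021 K/W
(1/r₁−1/r₂)/(4πk) = 0.3021 ⇒ k = 0.08508/(4π·0.3021) = 0.0224 W/m·K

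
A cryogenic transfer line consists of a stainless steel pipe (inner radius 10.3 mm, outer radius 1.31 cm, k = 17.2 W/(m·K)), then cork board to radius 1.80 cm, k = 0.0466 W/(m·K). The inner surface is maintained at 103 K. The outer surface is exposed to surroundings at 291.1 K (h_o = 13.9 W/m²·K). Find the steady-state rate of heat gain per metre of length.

Q' = 109 W/m

Series thermal resistances, inner to outer:
  R'_stainless steel = ln(0.0131/0.0103)/(2πk) = 0.2405/(2π·17.2) = 0.002225 m·K/W
  R'_cork board = ln(0.0180/0.0131)/(2πk) = 0.3178/(2π·0.0466) = 1.085 m·K/W
  R'_conv,out = 1/(2πr h) = 1/(2π·0.0180·13.9) = 0.6361 m·K/W
ΣR = 0.002225 + 1.085 + 0.6361 = 1.723 m·K/W
Q' = ΔT/ΣR = (103 K − 291.1 K)/1.723 = -109 W/m
(Negative Q' ⇒ heat flows inward; heat gain = 109 W/m.)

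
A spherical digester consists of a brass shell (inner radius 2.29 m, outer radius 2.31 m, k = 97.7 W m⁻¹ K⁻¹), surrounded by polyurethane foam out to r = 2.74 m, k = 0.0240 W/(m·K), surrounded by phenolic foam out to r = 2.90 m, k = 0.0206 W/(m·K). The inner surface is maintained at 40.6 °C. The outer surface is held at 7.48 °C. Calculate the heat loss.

Q = 109 W

Treat each layer as a resistance in series:
  R_brass = (1/2.29 − 1/2.31)/(4πk) = 0.003781/(4π·97.7) = 3.079×10^-6 K/W
  R_polyurethane foam = (1/2.31 − 1/2.74)/(4πk) = 0.06794/(4π·0.0240) = 0.2253 K/W
  R_phenolic foam = (1/2.74 − 1/2.90)/(4πk) = 0.02014/(4π·0.0206) = 0.07778 K/W
ΣR = 3.079×10^-6 + 0.2253 + 0.07778 = 0.3031 K/W
Q = ΔT/ΣR = (40.6 °C − 7.48 °C)/0.3031 = 109 W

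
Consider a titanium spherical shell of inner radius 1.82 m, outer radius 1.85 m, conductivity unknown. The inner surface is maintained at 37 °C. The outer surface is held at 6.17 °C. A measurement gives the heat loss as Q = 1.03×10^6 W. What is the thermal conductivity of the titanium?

k = 23.7 W/m·K

ΣR = ΔT/Q = |37 − 6.17|/1.03×10^6 = 2.993×10^-5 K/W
(1/r₁−1/r₂)/(4πk) = 2.993×10^-5 ⇒ k = 0.008910/(4π·2.993×10^-5) = 23.7 W/m·K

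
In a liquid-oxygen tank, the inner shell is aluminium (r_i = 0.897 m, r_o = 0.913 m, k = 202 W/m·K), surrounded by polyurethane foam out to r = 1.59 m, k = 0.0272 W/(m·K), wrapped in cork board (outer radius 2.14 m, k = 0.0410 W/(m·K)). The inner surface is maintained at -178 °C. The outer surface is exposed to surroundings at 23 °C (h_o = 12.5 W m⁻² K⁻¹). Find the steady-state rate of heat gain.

Treat each layer as a resistance in series:
  R_aluminium = (1/0.897 − 1/0.913)/(4πk) = 0.01954/(4π·202) = 7.697×10^-6 K/W
  R_polyurethane foam = (1/0.913 − 1/1.59)/(4πk) = 0.4664/(4π·0.0272) = 1.364 K/W
  R_cork board = (1/1.59 − 1/2.14)/(4πk) = 0.1616/(4π·0.0410) = 0.3137 K/W
  R_conv,out = 1/(4πr²h) = 1/(4π·2.14²·12.5) = 0.001390 K/W
ΣR = 7.697×10^-6 + 1.364 + 0.3137 + 0.001390 = 1.679 K/W
Q = ΔT/ΣR = (-178 °C − 23 °C)/1.679 = -120 W
(Negative Q ⇒ heat flows inward; heat gain = 120 W.)

Q = 120 W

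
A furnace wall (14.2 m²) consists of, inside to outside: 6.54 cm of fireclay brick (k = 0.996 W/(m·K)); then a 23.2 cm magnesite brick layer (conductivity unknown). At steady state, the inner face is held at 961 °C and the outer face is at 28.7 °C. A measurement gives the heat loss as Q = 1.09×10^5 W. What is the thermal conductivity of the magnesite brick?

ΣR = ΔT/Q = |961 − 28.7|/1.09×10^5 = 0.008553 K/W
Known resistances:
  R_fireclay brick = L/(kA) = 0.0654/(0.996·14.2) = 0.004624 K/W
R_magnesite brick = ΣR − ΣR_known = 0.008553 − 0.004624 = 0.003929 K/W
L/(kA) = 0.003929 ⇒ k = 0.232/(0.003929·14.2) = 4.16 W/m·K

k = 4.16 W/m·K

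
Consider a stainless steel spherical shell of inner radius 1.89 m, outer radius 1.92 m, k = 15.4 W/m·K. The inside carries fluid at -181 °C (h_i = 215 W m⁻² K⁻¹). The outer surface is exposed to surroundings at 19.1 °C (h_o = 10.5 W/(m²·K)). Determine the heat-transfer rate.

Q = 90900 W

Resistance network (inner→outer):
  R_conv,in = 1/(4πr²h) = 1/(4π·1.89²·215) = 1.036×10^-4 K/W
  R_stainless steel = (1/1.89 − 1/1.92)/(4πk) = 0.008267/(4π·15.4) = 4.272×10^-5 K/W
  R_conv,out = 1/(4πr²h) = 1/(4π·1.92²·10.5) = 0.002056 K/W
ΣR = 1.036×10^-4 + 4.272×10^-5 + 0.002056 = 0.002202 K/W
Q = ΔT/ΣR = (-181 °C − 19.1 °C)/0.002202 = -90900 W
(Negative Q ⇒ heat flows inward; heat gain = 90900 W.)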